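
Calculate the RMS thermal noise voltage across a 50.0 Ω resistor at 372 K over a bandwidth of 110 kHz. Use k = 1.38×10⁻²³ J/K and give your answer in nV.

V_n = √(4kTRB)
4kTRB = 4 × 1.38×10⁻²³ × 372 × 5.00×10¹ × 1.10×10⁵ = 1.13×10⁻¹³ V²
V_n = √(1.13×10⁻¹³) = 3.36×10⁻⁷ V = 336 nV

336 nV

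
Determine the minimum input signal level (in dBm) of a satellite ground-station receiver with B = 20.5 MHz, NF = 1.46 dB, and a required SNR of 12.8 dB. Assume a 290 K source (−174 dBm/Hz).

Sensitivity = −174 + 10 log₁₀(B) + NF + SNR_min
= −174 + 73.12 + 1.46 + 12.8
= −86.62 dBm → −86.6 dBm

−86.6 dBm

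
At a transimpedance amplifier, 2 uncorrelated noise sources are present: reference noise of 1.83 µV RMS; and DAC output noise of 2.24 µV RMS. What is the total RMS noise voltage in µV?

Uncorrelated sources add in power (mean-square): V_tot = √(ΣV_i²)
V_tot = √[(1.83×10⁻⁶)² + (2.24×10⁻⁶)²] = 2.89×10⁻⁶ V = 2.89 µV

2.89 µV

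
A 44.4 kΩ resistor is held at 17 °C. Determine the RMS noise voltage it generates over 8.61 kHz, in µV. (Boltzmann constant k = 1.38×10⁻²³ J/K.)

T = 17 °C + 273.15 = 290.15 K
V_n = √(4kTRB)
4kTRB = 4 × 1.38×10⁻²³ × 290.15 × 4.44×10⁴ × 8.61×10³ = 6.12×10⁻¹² V²
V_n = √(6.12×10⁻¹²) = 2.47×10⁻⁶ V = 2.47 µV

2.47 µV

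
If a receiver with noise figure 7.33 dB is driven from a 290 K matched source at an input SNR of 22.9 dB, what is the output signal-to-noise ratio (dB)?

15.57 dB

By definition F = SNR_in/SNR_out, so in dB: SNR_out = SNR_in − NF
SNR_out = 22.9 − 7.33 = 15.57 dB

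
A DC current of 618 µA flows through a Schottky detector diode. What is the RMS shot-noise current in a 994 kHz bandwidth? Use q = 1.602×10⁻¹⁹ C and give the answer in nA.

I_n = √(2qI·B)
2qI·B = 2 × 1.602×10⁻¹⁹ × 6.18×10⁻⁴ × 9.94×10⁵ = 1.97×10⁻¹⁶ A²
I_n = √(1.97×10⁻¹⁶) = 1.40×10⁻⁸ A = 14.0 nA

14.0 nA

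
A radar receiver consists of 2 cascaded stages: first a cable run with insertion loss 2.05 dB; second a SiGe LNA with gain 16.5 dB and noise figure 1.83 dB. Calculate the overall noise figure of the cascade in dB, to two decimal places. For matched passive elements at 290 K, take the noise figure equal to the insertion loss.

3.88 dB

Convert to linear (a loss of L dB is a gain of −L dB): F_i = 10^(NF_i/10), G_i = 10^(G_i,dB/10)
  Stage 1: F_1 = 10^(2.05/10) = 1.603, G_1 = 10^(−2.05/10) = 0.6237
  Stage 2: F_2 = 10^(1.83/10) = 1.524, G_2 = 10^(16.5/10) = 44.67
Friis cascade:
  F = 1.603 + (1.524 − 1)/0.6237 = 2.443
NF = 10 log₁₀(2.443) = 3.88 dB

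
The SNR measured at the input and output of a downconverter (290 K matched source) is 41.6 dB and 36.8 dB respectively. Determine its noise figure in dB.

NF (dB) = SNR_in(dB) − SNR_out(dB) when the source is at T₀
NF = 41.6 − 36.8 = 4.8 dB

4.8 dB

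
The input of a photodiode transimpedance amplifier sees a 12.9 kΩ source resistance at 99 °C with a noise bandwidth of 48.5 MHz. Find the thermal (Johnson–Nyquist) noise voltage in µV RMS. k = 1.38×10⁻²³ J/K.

T = 99 °C + 273.15 = 372.15 K
V_n = √(4kTRB)
4kTRB = 4 × 1.38×10⁻²³ × 372.15 × 1.29×10⁴ × 4.85×10⁷ = 1.29×10⁻⁸ V²
V_n = √(1.29×10⁻⁸) = 1.13×10⁻⁴ V = 113 µV

113 µV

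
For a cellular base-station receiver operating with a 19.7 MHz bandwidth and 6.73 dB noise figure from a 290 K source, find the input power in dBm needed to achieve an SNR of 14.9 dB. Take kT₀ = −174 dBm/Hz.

−79.4 dBm

Sensitivity = −174 + 10 log₁₀(B) + NF + SNR_min
= −174 + 72.94 + 6.73 + 14.9
= −79.43 dBm → −79.4 dBm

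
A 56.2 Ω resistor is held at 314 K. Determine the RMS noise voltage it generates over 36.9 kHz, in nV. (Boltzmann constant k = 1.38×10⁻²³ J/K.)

V_n = √(4kTRB)
4kTRB = 4 × 1.38×10⁻²³ × 314 × 5.62×10¹ × 3.69×10⁴ = 3.59×10⁻¹⁴ V²
V_n = √(3.59×10⁻¹⁴) = 1.90×10⁻⁷ V = 190 nV

190 nV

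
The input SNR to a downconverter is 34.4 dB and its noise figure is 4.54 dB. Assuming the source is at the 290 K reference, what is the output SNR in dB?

29.86 dB

By definition F = SNR_in/SNR_out, so in dB: SNR_out = SNR_in − NF
SNR_out = 34.4 − 4.54 = 29.86 dB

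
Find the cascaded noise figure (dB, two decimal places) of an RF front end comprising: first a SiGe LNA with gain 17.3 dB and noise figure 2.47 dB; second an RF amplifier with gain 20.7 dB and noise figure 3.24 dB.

Convert to linear (a loss of L dB is a gain of −L dB): F_i = 10^(NF_i/10), G_i = 10^(G_i,dB/10)
  Stage 1: F_1 = 10^(2.47/10) = 1.766, G_1 = 10^(17.3/10) = 53.70
  Stage 2: F_2 = 10^(3.24/10) = 2.109, G_2 = 10^(20.7/10) = 117.5
Friis cascade:
  F = 1.766 + (2.109 − 1)/53.70 = 1.787
NF = 10 log₁₀(1.787) = 2.52 dB

2.52 dB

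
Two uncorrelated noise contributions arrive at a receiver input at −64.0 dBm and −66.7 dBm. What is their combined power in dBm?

−62.1 dBm

Convert to linear, add, convert back:
P₁ = 3.98×10⁻¹⁰ W, P₂ = 2.14×10⁻¹⁰ W
P_tot = 6.12×10⁻¹⁰ W → 10 log₁₀(P_tot / 10⁻³) = −62.1 dBm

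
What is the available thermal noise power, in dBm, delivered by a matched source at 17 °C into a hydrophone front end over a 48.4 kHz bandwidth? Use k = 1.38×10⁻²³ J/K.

T = 17 °C + 273.15 = 290.15 K
P_n = kTB = 1.38×10⁻²³ × 290.15 × 4.84×10⁴ = 1.94×10⁻¹⁶ W
In dBm: 10 log₁₀(1.94×10⁻¹⁶ / 10⁻³) = −127.1 dBm

−127.1 dBm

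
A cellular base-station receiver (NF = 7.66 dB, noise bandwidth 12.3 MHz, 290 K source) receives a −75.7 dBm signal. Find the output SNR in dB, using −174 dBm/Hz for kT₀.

Noise floor: N = −174 + 10 log₁₀(B) + NF
10 log₁₀(1.23×10⁷) = 70.9 dB
N = −174 + 70.9 + 7.66 = −95.44 dBm
SNR = P_sig − N = −75.7 − (−95.44) = 19.74 dB → 19.7 dB

19.7 dB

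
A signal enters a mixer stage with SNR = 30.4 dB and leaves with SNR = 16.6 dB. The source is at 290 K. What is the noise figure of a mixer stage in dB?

13.8 dB

NF (dB) = SNR_in(dB) − SNR_out(dB) when the source is at T₀
NF = 30.4 − 16.6 = 13.8 dB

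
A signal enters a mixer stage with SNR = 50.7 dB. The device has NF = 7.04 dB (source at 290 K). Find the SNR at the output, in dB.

43.66 dB

By definition F = SNR_in/SNR_out, so in dB: SNR_out = SNR_in − NF
SNR_out = 50.7 − 7.04 = 43.66 dB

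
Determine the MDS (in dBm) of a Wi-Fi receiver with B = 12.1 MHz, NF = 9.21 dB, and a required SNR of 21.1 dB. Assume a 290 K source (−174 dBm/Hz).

Sensitivity = −174 + 10 log₁₀(B) + NF + SNR_min
= −174 + 70.83 + 9.21 + 21.1
= −72.86 dBm → −72.9 dBm

−72.9 dBm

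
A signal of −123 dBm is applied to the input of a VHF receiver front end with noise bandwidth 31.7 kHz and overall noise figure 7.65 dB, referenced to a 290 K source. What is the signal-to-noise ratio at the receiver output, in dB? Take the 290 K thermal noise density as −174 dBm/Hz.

−1.7 dB

Noise floor: N = −174 + 10 log₁₀(B) + NF
10 log₁₀(3.17×10⁴) = 45.01 dB
N = −174 + 45.01 + 7.65 = −121.34 dBm
SNR = P_sig − N = −123 − (−121.34) = −1.66 dB → −1.7 dB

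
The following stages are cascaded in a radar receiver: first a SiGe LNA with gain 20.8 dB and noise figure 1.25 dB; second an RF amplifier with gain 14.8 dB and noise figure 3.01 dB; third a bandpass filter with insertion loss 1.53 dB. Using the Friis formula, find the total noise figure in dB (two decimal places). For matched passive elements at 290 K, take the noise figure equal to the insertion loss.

Convert to linear (a loss of L dB is a gain of −L dB): F_i = 10^(NF_i/10), G_i = 10^(G_i,dB/10)
  Stage 1: F_1 = 10^(1.25/10) = 1.334, G_1 = 10^(20.8/10) = 120.2
  Stage 2: F_2 = 10^(3.01/10) = 2.000, G_2 = 10^(14.8/10) = 30.20
  Stage 3: F_3 = 10^(1.53/10) = 1.422, G_3 = 10^(−1.53/10) = 0.7031
Friis cascade:
  F = 1.334 + (2.000 − 1)/120.2 + (1.422 − 1)/3631 = 1.342
NF = 10 log₁₀(1.342) = 1.28 dB

1.28 dB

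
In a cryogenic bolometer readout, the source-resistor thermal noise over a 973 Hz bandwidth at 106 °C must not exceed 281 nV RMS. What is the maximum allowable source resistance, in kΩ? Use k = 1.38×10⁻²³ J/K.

T = 106 °C + 273.15 = 379.15 K
Johnson–Nyquist: V_n = √(4kTRB) ⇒ R = V_n² / (4kTB)
4kTB = 4 × 1.38×10⁻²³ × 379.15 × 9.73×10² = 2.04×10⁻¹⁷
R = (2.81×10⁻⁷)² / 2.04×10⁻¹⁷ = 3.88×10³ Ω = 3.88 kΩ

3.88 kΩ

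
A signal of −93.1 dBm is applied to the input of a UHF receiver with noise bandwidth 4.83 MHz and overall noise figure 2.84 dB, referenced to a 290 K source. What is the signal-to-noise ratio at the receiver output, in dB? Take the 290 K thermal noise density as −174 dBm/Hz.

11.2 dB

Noise floor: N = −174 + 10 log₁₀(B) + NF
10 log₁₀(4.83×10⁶) = 66.84 dB
N = −174 + 66.84 + 2.84 = −104.32 dBm
SNR = P_sig − N = −93.1 − (−104.32) = 11.22 dB → 11.2 dB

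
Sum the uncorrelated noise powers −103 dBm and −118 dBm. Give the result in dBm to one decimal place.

Convert to linear, add, convert back:
P₁ = 5.01×10⁻¹⁴ W, P₂ = 1.58×10⁻¹⁵ W
P_tot = 5.17×10⁻¹⁴ W → 10 log₁₀(P_tot / 10⁻³) = −102.9 dBm

−102.9 dBm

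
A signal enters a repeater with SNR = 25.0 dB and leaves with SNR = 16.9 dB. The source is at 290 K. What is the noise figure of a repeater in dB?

8.1 dB

NF (dB) = SNR_in(dB) − SNR_out(dB) when the source is at T₀
NF = 25.0 − 16.9 = 8.1 dB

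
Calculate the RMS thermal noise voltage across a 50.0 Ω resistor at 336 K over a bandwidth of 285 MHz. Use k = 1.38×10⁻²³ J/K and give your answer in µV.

16.3 µV

V_n = √(4kTRB)
4kTRB = 4 × 1.38×10⁻²³ × 336 × 5.00×10¹ × 2.85×10⁸ = 2.64×10⁻¹⁰ V²
V_n = √(2.64×10⁻¹⁰) = 1.63×10⁻⁵ V = 16.3 µV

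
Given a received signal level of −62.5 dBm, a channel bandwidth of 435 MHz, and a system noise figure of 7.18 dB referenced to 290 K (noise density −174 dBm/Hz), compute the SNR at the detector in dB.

17.9 dB

Noise floor: N = −174 + 10 log₁₀(B) + NF
10 log₁₀(4.35×10⁸) = 86.38 dB
N = −174 + 86.38 + 7.18 = −80.44 dBm
SNR = P_sig − N = −62.5 − (−80.44) = 17.94 dB → 17.9 dB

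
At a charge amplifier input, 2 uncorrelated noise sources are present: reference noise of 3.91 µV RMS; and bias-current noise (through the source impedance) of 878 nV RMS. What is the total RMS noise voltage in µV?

Uncorrelated sources add in power (mean-square): V_tot = √(ΣV_i²)
V_tot = √[(3.91×10⁻⁶)² + (8.78×10⁻⁷)²] = 4.01×10⁻⁶ V = 4.01 µV

4.01 µV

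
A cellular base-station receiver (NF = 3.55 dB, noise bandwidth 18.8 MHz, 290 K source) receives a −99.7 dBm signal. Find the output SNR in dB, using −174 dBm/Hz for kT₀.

−2.0 dB

Noise floor: N = −174 + 10 log₁₀(B) + NF
10 log₁₀(1.88×10⁷) = 72.74 dB
N = −174 + 72.74 + 3.55 = −97.71 dBm
SNR = P_sig − N = −99.7 − (−97.71) = −1.99 dB → −2.0 dB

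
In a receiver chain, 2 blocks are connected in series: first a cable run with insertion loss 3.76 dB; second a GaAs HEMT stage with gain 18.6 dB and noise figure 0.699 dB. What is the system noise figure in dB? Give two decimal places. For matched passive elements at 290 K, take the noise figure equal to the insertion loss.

Convert to linear (a loss of L dB is a gain of −L dB): F_i = 10^(NF_i/10), G_i = 10^(G_i,dB/10)
  Stage 1: F_1 = 10^(3.76/10) = 2.377, G_1 = 10^(−3.76/10) = 0.4207
  Stage 2: F_2 = 10^(0.699/10) = 1.175, G_2 = 10^(18.6/10) = 72.44
Friis cascade:
  F = 2.377 + (1.175 − 1)/0.4207 = 2.792
NF = 10 log₁₀(2.792) = 4.46 dB

4.46 dB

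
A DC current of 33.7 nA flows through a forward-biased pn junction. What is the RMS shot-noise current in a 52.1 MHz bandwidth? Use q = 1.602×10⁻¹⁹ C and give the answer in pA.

750 pA

I_n = √(2qI·B)
2qI·B = 2 × 1.602×10⁻¹⁹ × 3.37×10⁻⁸ × 5.21×10⁷ = 5.63×10⁻¹⁹ A²
I_n = √(5.63×10⁻¹⁹) = 7.50×10⁻¹⁰ A = 750 pA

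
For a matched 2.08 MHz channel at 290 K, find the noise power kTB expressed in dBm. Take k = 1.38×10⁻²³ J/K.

P_n = kTB = 1.38×10⁻²³ × 290 × 2.08×10⁶ = 8.32×10⁻¹⁵ W
In dBm: 10 log₁₀(8.32×10⁻¹⁵ / 10⁻³) = −110.8 dBm

−110.8 dBm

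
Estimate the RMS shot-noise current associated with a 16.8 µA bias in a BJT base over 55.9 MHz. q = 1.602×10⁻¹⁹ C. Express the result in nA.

17.3 nA

I_n = √(2qI·B)
2qI·B = 2 × 1.602×10⁻¹⁹ × 1.68×10⁻⁵ × 5.59×10⁷ = 3.01×10⁻¹⁶ A²
I_n = √(3.01×10⁻¹⁶) = 1.73×10⁻⁸ A = 17.3 nA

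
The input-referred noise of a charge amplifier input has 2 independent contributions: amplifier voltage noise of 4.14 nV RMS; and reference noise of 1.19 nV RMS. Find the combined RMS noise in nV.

Uncorrelated sources add in power (mean-square): V_tot = √(ΣV_i²)
V_tot = √[(4.14×10⁻⁹)² + (1.19×10⁻⁹)²] = 4.31×10⁻⁹ V = 4.31 nV

4.31 nV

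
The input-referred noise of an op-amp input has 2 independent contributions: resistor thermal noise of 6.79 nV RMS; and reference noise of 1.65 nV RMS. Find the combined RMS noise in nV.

6.99 nV

Uncorrelated sources add in power (mean-square): V_tot = √(ΣV_i²)
V_tot = √[(6.79×10⁻⁹)² + (1.65×10⁻⁹)²] = 6.99×10⁻⁹ V = 6.99 nV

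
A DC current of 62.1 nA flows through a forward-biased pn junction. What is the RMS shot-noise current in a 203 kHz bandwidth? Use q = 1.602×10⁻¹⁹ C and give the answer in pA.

I_n = √(2qI·B)
2qI·B = 2 × 1.602×10⁻¹⁹ × 6.21×10⁻⁸ × 2.03×10⁵ = 4.04×10⁻²¹ A²
I_n = √(4.04×10⁻²¹) = 6.36×10⁻¹¹ A = 63.6 pA

63.6 pA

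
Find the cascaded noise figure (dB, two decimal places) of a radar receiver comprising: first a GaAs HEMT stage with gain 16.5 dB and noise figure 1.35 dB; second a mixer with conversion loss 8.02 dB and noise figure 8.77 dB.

1.79 dB

Convert to linear (a loss of L dB is a gain of −L dB): F_i = 10^(NF_i/10), G_i = 10^(G_i,dB/10)
  Stage 1: F_1 = 10^(1.35/10) = 1.365, G_1 = 10^(16.5/10) = 44.67
  Stage 2: F_2 = 10^(8.77/10) = 7.534, G_2 = 10^(−8.02/10) = 0.1578
Friis cascade:
  F = 1.365 + (7.534 − 1)/44.67 = 1.511
NF = 10 log₁₀(1.511) = 1.79 dB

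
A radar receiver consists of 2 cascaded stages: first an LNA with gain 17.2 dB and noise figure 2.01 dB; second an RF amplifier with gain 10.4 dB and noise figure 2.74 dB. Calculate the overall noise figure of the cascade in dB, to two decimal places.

2.06 dB

Convert to linear (a loss of L dB is a gain of −L dB): F_i = 10^(NF_i/10), G_i = 10^(G_i,dB/10)
  Stage 1: F_1 = 10^(2.01/10) = 1.589, G_1 = 10^(17.2/10) = 52.48
  Stage 2: F_2 = 10^(2.74/10) = 1.879, G_2 = 10^(10.4/10) = 10.96
Friis cascade:
  F = 1.589 + (1.879 − 1)/52.48 = 1.605
NF = 10 log₁₀(1.605) = 2.06 dB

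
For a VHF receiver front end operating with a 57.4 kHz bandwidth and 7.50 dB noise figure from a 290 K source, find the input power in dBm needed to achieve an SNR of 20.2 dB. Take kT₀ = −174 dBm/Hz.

−98.7 dBm

Sensitivity = −174 + 10 log₁₀(B) + NF + SNR_min
= −174 + 47.59 + 7.50 + 20.2
= −98.71 dBm → −98.7 dBm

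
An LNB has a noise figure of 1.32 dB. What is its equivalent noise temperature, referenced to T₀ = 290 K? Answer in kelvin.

F = 10^(1.32/10) = 1.35519
T_e = (F − 1)·T₀ = (1.35519 − 1) × 290 = 103 K

103 K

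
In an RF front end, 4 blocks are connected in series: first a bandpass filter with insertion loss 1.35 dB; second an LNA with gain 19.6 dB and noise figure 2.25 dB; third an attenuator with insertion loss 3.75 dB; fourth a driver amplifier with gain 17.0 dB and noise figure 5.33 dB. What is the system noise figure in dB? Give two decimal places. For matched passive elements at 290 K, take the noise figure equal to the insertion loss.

3.80 dB

Convert to linear (a loss of L dB is a gain of −L dB): F_i = 10^(NF_i/10), G_i = 10^(G_i,dB/10)
  Stage 1: F_1 = 10^(1.35/10) = 1.365, G_1 = 10^(−1.35/10) = 0.7328
  Stage 2: F_2 = 10^(2.25/10) = 1.679, G_2 = 10^(19.6/10) = 91.20
  Stage 3: F_3 = 10^(3.75/10) = 2.371, G_3 = 10^(−3.75/10) = 0.4217
  Stage 4: F_4 = 10^(5.33/10) = 3.412, G_4 = 10^(17.0/10) = 50.12
Friis cascade:
  F = 1.365 + (1.679 − 1)/0.7328 + (2.371 − 1)/66.83 + (3.412 − 1)/28.18 = 2.397
NF = 10 log₁₀(2.397) = 3.80 dB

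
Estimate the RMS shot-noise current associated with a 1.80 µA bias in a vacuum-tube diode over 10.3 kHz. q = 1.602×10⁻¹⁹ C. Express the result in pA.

77.1 pA

I_n = √(2qI·B)
2qI·B = 2 × 1.602×10⁻¹⁹ × 1.80×10⁻⁶ × 1.03×10⁴ = 5.94×10⁻²¹ A²
I_n = √(5.94×10⁻²¹) = 7.71×10⁻¹¹ A = 77.1 pA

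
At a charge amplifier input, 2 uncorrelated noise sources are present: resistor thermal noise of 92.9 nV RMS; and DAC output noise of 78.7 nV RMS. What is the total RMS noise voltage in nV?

Uncorrelated sources add in power (mean-square): V_tot = √(ΣV_i²)
V_tot = √[(9.29×10⁻⁸)² + (7.87×10⁻⁸)²] = 1.22×10⁻⁷ V = 122 nV

122 nV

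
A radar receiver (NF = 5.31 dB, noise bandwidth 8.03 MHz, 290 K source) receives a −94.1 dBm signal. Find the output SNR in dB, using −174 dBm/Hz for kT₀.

5.5 dB

Noise floor: N = −174 + 10 log₁₀(B) + NF
10 log₁₀(8.03×10⁶) = 69.05 dB
N = −174 + 69.05 + 5.31 = −99.64 dBm
SNR = P_sig − N = −94.1 − (−99.64) = 5.54 dB → 5.5 dB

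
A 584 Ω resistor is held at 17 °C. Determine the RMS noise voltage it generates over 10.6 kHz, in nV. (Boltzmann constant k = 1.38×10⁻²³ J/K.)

T = 17 °C + 273.15 = 290.15 K
V_n = √(4kTRB)
4kTRB = 4 × 1.38×10⁻²³ × 290.15 × 5.84×10² × 1.06×10⁴ = 9.91×10⁻¹⁴ V²
V_n = √(9.91×10⁻¹⁴) = 3.15×10⁻⁷ V = 315 nV

315 nV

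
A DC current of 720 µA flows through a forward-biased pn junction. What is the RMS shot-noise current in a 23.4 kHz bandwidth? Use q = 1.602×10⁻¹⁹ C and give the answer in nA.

2.32 nA

I_n = √(2qI·B)
2qI·B = 2 × 1.602×10⁻¹⁹ × 7.20×10⁻⁴ × 2.34×10⁴ = 5.40×10⁻¹⁸ A²
I_n = √(5.40×10⁻¹⁸) = 2.32×10⁻⁹ A = 2.32 nA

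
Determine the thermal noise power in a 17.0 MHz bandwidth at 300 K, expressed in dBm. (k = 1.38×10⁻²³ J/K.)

−101.5 dBm

P_n = kTB = 1.38×10⁻²³ × 300 × 1.70×10⁷ = 7.04×10⁻¹⁴ W
In dBm: 10 log₁₀(7.04×10⁻¹⁴ / 10⁻³) = −101.5 dBm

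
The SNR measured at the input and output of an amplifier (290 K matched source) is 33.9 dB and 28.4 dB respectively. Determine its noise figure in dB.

5.5 dB

NF (dB) = SNR_in(dB) − SNR_out(dB) when the source is at T₀
NF = 33.9 − 28.4 = 5.5 dB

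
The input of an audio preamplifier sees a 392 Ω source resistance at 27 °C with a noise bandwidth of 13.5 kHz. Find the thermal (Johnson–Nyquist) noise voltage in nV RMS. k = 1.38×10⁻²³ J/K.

T = 27 °C + 273.15 = 300.15 K
V_n = √(4kTRB)
4kTRB = 4 × 1.38×10⁻²³ × 300.15 × 3.92×10² × 1.35×10⁴ = 8.77×10⁻¹⁴ V²
V_n = √(8.77×10⁻¹⁴) = 2.96×10⁻⁷ V = 296 nV

296 nV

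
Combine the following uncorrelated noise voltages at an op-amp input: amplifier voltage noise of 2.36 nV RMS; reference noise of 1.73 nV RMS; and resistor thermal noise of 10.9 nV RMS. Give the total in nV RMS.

Uncorrelated sources add in power (mean-square): V_tot = √(ΣV_i²)
V_tot = √[(2.36×10⁻⁹)² + (1.73×10⁻⁹)² + (1.09×10⁻⁸)²] = 1.13×10⁻⁸ V = 11.3 nV

11.3 nV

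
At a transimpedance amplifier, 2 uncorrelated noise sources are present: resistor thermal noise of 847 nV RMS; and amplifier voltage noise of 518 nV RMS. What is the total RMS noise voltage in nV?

Uncorrelated sources add in power (mean-square): V_tot = √(ΣV_i²)
V_tot = √[(8.47×10⁻⁷)² + (5.18×10⁻⁷)²] = 9.93×10⁻⁷ V = 993 nV

993 nV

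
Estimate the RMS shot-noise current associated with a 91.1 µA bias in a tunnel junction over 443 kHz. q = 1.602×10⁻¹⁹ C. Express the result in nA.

3.60 nA

I_n = √(2qI·B)
2qI·B = 2 × 1.602×10⁻¹⁹ × 9.11×10⁻⁵ × 4.43×10⁵ = 1.29×10⁻¹⁷ A²
I_n = √(1.29×10⁻¹⁷) = 3.60×10⁻⁹ A = 3.60 nA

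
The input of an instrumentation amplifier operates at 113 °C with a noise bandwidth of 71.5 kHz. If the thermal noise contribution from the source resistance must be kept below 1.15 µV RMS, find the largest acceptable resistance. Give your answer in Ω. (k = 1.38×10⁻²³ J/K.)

868 Ω

T = 113 °C + 273.15 = 386.15 K
Johnson–Nyquist: V_n = √(4kTRB) ⇒ R = V_n² / (4kTB)
4kTB = 4 × 1.38×10⁻²³ × 386.15 × 7.15×10⁴ = 1.52×10⁻¹⁵
R = (1.15×10⁻⁶)² / 1.52×10⁻¹⁵ = 8.68×10² Ω = 868 Ω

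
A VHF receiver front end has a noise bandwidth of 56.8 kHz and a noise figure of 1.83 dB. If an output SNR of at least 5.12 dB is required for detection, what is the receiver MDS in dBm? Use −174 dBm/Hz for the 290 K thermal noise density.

Sensitivity = −174 + 10 log₁₀(B) + NF + SNR_min
= −174 + 47.54 + 1.83 + 5.12
= −119.51 dBm → −119.5 dBm

−119.5 dBm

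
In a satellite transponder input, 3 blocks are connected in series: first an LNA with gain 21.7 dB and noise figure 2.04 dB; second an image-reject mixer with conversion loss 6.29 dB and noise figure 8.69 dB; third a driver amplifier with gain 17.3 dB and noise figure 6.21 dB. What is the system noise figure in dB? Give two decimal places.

2.39 dB

Convert to linear (a loss of L dB is a gain of −L dB): F_i = 10^(NF_i/10), G_i = 10^(G_i,dB/10)
  Stage 1: F_1 = 10^(2.04/10) = 1.600, G_1 = 10^(21.7/10) = 147.9
  Stage 2: F_2 = 10^(8.69/10) = 7.396, G_2 = 10^(−6.29/10) = 0.2350
  Stage 3: F_3 = 10^(6.21/10) = 4.178, G_3 = 10^(17.3/10) = 53.70
Friis cascade:
  F = 1.600 + (7.396 − 1)/147.9 + (4.178 − 1)/34.75 = 1.734
NF = 10 log₁₀(1.734) = 2.39 dB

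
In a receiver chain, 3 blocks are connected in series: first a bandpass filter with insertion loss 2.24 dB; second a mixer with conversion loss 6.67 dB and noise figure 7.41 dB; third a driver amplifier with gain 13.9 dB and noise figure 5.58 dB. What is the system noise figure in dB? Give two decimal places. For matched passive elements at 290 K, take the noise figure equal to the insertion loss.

Convert to linear (a loss of L dB is a gain of −L dB): F_i = 10^(NF_i/10), G_i = 10^(G_i,dB/10)
  Stage 1: F_1 = 10^(2.24/10) = 1.675, G_1 = 10^(−2.24/10) = 0.5970
  Stage 2: F_2 = 10^(7.41/10) = 5.508, G_2 = 10^(−6.67/10) = 0.2153
  Stage 3: F_3 = 10^(5.58/10) = 3.614, G_3 = 10^(13.9/10) = 24.55
Friis cascade:
  F = 1.675 + (5.508 − 1)/0.5970 + (3.614 − 1)/0.1285 = 29.56
NF = 10 log₁₀(29.56) = 14.71 dB

14.71 dB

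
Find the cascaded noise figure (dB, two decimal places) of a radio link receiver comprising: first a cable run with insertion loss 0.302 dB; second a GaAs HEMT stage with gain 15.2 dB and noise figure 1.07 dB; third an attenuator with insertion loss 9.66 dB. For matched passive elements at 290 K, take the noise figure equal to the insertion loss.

2.14 dB

Convert to linear (a loss of L dB is a gain of −L dB): F_i = 10^(NF_i/10), G_i = 10^(G_i,dB/10)
  Stage 1: F_1 = 10^(0.302/10) = 1.072, G_1 = 10^(−0.302/10) = 0.9328
  Stage 2: F_2 = 10^(1.07/10) = 1.279, G_2 = 10^(15.2/10) = 33.11
  Stage 3: F_3 = 10^(9.66/10) = 9.247, G_3 = 10^(−9.66/10) = 0.1081
Friis cascade:
  F = 1.072 + (1.279 − 1)/0.9328 + (9.247 − 1)/30.89 = 1.639
NF = 10 log₁₀(1.639) = 2.14 dB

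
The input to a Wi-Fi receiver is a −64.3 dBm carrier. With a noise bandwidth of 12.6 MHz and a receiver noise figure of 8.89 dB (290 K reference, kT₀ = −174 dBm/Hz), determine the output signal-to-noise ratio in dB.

29.8 dB

Noise floor: N = −174 + 10 log₁₀(B) + NF
10 log₁₀(1.26×10⁷) = 71 dB
N = −174 + 71 + 8.89 = −94.11 dBm
SNR = P_sig − N = −64.3 − (−94.11) = 29.81 dB → 29.8 dB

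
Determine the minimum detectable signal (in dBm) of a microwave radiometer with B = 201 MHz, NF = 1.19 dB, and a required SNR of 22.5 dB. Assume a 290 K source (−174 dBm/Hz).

−67.3 dBm

Sensitivity = −174 + 10 log₁₀(B) + NF + SNR_min
= −174 + 83.03 + 1.19 + 22.5
= −67.28 dBm → −67.3 dBm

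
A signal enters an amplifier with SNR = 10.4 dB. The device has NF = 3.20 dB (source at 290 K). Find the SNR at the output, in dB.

7.20 dB

By definition F = SNR_in/SNR_out, so in dB: SNR_out = SNR_in − NF
SNR_out = 10.4 − 3.20 = 7.20 dB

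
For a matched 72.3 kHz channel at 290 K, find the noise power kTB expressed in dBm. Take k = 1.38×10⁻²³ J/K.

P_n = kTB = 1.38×10⁻²³ × 290 × 7.23×10⁴ = 2.89×10⁻¹⁶ W
In dBm: 10 log₁₀(2.89×10⁻¹⁶ / 10⁻³) = −125.4 dBm

−125.4 dBm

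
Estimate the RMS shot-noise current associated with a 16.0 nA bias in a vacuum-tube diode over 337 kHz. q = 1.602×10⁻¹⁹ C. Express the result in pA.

I_n = √(2qI·B)
2qI·B = 2 × 1.602×10⁻¹⁹ × 1.60×10⁻⁸ × 3.37×10⁵ = 1.73×10⁻²¹ A²
I_n = √(1.73×10⁻²¹) = 4.16×10⁻¹¹ A = 41.6 pA

41.6 pA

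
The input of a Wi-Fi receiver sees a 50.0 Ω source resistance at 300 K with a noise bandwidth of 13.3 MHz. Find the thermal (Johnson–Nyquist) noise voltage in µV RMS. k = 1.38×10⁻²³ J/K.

3.32 µV

V_n = √(4kTRB)
4kTRB = 4 × 1.38×10⁻²³ × 300 × 5.00×10¹ × 1.33×10⁷ = 1.10×10⁻¹¹ V²
V_n = √(1.10×10⁻¹¹) = 3.32×10⁻⁶ V = 3.32 µV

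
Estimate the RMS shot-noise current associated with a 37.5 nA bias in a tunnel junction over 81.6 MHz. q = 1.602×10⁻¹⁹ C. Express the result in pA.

I_n = √(2qI·B)
2qI·B = 2 × 1.602×10⁻¹⁹ × 3.75×10⁻⁸ × 8.16×10⁷ = 9.80×10⁻¹⁹ A²
I_n = √(9.80×10⁻¹⁹) = 9.90×10⁻¹⁰ A = 990 pA

990 pA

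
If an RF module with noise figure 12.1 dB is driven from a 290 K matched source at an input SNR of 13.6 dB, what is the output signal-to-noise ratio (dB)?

1.5 dB

By definition F = SNR_in/SNR_out, so in dB: SNR_out = SNR_in − NF
SNR_out = 13.6 − 12.1 = 1.5 dB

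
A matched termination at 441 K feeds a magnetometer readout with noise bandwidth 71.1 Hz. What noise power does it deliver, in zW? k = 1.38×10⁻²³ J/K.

433 zW

P_n = kTB = 1.38×10⁻²³ × 441 × 7.11×10¹ = 4.33×10⁻¹⁹ W = 433 zW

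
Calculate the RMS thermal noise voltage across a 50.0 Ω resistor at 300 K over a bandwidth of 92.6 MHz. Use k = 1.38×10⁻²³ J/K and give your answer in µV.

V_n = √(4kTRB)
4kTRB = 4 × 1.38×10⁻²³ × 300 × 5.00×10¹ × 9.26×10⁷ = 7.67×10⁻¹¹ V²
V_n = √(7.67×10⁻¹¹) = 8.76×10⁻⁶ V = 8.76 µV

8.76 µV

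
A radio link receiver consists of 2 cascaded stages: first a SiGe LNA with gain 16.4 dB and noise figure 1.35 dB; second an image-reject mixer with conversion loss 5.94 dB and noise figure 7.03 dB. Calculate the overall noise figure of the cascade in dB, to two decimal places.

Convert to linear (a loss of L dB is a gain of −L dB): F_i = 10^(NF_i/10), G_i = 10^(G_i,dB/10)
  Stage 1: F_1 = 10^(1.35/10) = 1.365, G_1 = 10^(16.4/10) = 43.65
  Stage 2: F_2 = 10^(7.03/10) = 5.047, G_2 = 10^(−5.94/10) = 0.2547
Friis cascade:
  F = 1.365 + (5.047 − 1)/43.65 = 1.457
NF = 10 log₁₀(1.457) = 1.64 dB

1.64 dB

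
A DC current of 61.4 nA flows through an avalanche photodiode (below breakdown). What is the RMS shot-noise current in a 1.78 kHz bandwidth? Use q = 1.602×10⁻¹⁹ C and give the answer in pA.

5.92 pA

I_n = √(2qI·B)
2qI·B = 2 × 1.602×10⁻¹⁹ × 6.14×10⁻⁸ × 1.78×10³ = 3.50×10⁻²³ A²
I_n = √(3.50×10⁻²³) = 5.92×10⁻¹² A = 5.92 pA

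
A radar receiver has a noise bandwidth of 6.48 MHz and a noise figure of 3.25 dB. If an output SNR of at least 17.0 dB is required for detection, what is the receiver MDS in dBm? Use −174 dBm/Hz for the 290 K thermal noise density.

Sensitivity = −174 + 10 log₁₀(B) + NF + SNR_min
= −174 + 68.12 + 3.25 + 17.0
= −85.63 dBm → −85.6 dBm

−85.6 dBm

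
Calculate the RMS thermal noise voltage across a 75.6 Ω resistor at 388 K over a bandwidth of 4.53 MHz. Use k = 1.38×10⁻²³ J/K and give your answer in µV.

2.71 µV

V_n = √(4kTRB)
4kTRB = 4 × 1.38×10⁻²³ × 388 × 7.56×10¹ × 4.53×10⁶ = 7.33×10⁻¹² V²
V_n = √(7.33×10⁻¹²) = 2.71×10⁻⁶ V = 2.71 µV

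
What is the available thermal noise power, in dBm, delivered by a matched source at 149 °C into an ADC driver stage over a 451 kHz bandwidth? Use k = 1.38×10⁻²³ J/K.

−115.8 dBm

T = 149 °C + 273.15 = 422.15 K
P_n = kTB = 1.38×10⁻²³ × 422.15 × 4.51×10⁵ = 2.63×10⁻¹⁵ W
In dBm: 10 log₁₀(2.63×10⁻¹⁵ / 10⁻³) = −115.8 dBm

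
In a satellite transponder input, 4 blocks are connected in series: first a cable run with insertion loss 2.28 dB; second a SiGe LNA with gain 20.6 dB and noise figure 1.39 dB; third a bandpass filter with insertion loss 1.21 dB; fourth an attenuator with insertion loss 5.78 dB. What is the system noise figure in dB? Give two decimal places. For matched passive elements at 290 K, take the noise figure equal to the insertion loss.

3.78 dB

Convert to linear (a loss of L dB is a gain of −L dB): F_i = 10^(NF_i/10), G_i = 10^(G_i,dB/10)
  Stage 1: F_1 = 10^(2.28/10) = 1.690, G_1 = 10^(−2.28/10) = 0.5916
  Stage 2: F_2 = 10^(1.39/10) = 1.377, G_2 = 10^(20.6/10) = 114.8
  Stage 3: F_3 = 10^(1.21/10) = 1.321, G_3 = 10^(−1.21/10) = 0.7568
  Stage 4: F_4 = 10^(5.78/10) = 3.784, G_4 = 10^(−5.78/10) = 0.2642
Friis cascade:
  F = 1.690 + (1.377 − 1)/0.5916 + (1.321 − 1)/67.92 + (3.784 − 1)/51.40 = 2.387
NF = 10 log₁₀(2.387) = 3.78 dB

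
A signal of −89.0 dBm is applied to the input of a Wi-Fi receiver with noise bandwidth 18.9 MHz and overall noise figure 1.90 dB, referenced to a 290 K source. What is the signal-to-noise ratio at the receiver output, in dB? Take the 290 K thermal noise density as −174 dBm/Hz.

Noise floor: N = −174 + 10 log₁₀(B) + NF
10 log₁₀(1.89×10⁷) = 72.76 dB
N = −174 + 72.76 + 1.90 = −99.34 dBm
SNR = P_sig − N = −89.0 − (−99.34) = 10.34 dB → 10.3 dB

10.3 dB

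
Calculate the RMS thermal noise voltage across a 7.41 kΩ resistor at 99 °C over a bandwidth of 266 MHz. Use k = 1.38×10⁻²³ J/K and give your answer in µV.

T = 99 °C + 273.15 = 372.15 K
V_n = √(4kTRB)
4kTRB = 4 × 1.38×10⁻²³ × 372.15 × 7.41×10³ × 2.66×10⁸ = 4.05×10⁻⁸ V²
V_n = √(4.05×10⁻⁸) = 2.01×10⁻⁴ V = 201 µV

201 µV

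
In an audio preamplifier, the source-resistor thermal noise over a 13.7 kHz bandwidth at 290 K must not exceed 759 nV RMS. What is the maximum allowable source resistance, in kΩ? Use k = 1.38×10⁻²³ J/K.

2.63 kΩ

Johnson–Nyquist: V_n = √(4kTRB) ⇒ R = V_n² / (4kTB)
4kTB = 4 × 1.38×10⁻²³ × 290 × 1.37×10⁴ = 2.19×10⁻¹⁶
R = (7.59×10⁻⁷)² / 2.19×10⁻¹⁶ = 2.63×10³ Ω = 2.63 kΩ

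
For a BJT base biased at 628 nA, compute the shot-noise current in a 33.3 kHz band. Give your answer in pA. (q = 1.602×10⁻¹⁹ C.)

81.9 pA

I_n = √(2qI·B)
2qI·B = 2 × 1.602×10⁻¹⁹ × 6.28×10⁻⁷ × 3.33×10⁴ = 6.70×10⁻²¹ A²
I_n = √(6.70×10⁻²¹) = 8.19×10⁻¹¹ A = 81.9 pA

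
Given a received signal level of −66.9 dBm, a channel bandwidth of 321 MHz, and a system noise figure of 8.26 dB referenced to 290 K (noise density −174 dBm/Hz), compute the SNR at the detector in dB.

Noise floor: N = −174 + 10 log₁₀(B) + NF
10 log₁₀(3.21×10⁸) = 85.07 dB
N = −174 + 85.07 + 8.26 = −80.67 dBm
SNR = P_sig − N = −66.9 − (−80.67) = 13.77 dB → 13.8 dB

13.8 dB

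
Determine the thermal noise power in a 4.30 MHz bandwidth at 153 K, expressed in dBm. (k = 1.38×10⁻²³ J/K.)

−110.4 dBm

P_n = kTB = 1.38×10⁻²³ × 153 × 4.30×10⁶ = 9.08×10⁻¹⁵ W
In dBm: 10 log₁₀(9.08×10⁻¹⁵ / 10⁻³) = −110.4 dBm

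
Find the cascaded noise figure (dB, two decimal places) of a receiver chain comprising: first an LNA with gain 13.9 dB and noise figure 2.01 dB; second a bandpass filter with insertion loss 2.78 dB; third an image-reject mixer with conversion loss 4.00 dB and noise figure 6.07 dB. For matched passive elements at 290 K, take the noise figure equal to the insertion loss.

Convert to linear (a loss of L dB is a gain of −L dB): F_i = 10^(NF_i/10), G_i = 10^(G_i,dB/10)
  Stage 1: F_1 = 10^(2.01/10) = 1.589, G_1 = 10^(13.9/10) = 24.55
  Stage 2: F_2 = 10^(2.78/10) = 1.897, G_2 = 10^(−2.78/10) = 0.5272
  Stage 3: F_3 = 10^(6.07/10) = 4.046, G_3 = 10^(−4.00/10) = 0.3981
Friis cascade:
  F = 1.589 + (1.897 − 1)/24.55 + (4.046 − 1)/12.94 = 1.860
NF = 10 log₁₀(1.860) = 2.70 dB

2.70 dB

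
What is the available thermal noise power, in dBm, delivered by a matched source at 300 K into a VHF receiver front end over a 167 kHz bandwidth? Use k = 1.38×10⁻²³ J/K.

P_n = kTB = 1.38×10⁻²³ × 300 × 1.67×10⁵ = 6.91×10⁻¹⁶ W
In dBm: 10 log₁₀(6.91×10⁻¹⁶ / 10⁻³) = −121.6 dBm

−121.6 dBm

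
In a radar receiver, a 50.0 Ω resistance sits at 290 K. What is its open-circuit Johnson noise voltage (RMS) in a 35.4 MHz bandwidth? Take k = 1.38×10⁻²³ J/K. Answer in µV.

5.32 µV

V_n = √(4kTRB)
4kTRB = 4 × 1.38×10⁻²³ × 290 × 5.00×10¹ × 3.54×10⁷ = 2.83×10⁻¹¹ V²
V_n = √(2.83×10⁻¹¹) = 5.32×10⁻⁶ V = 5.32 µV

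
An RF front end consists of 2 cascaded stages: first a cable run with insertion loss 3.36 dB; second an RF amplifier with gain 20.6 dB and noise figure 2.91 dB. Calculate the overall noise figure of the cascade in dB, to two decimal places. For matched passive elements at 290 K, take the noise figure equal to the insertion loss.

Convert to linear (a loss of L dB is a gain of −L dB): F_i = 10^(NF_i/10), G_i = 10^(G_i,dB/10)
  Stage 1: F_1 = 10^(3.36/10) = 2.168, G_1 = 10^(−3.36/10) = 0.4613
  Stage 2: F_2 = 10^(2.91/10) = 1.954, G_2 = 10^(20.6/10) = 114.8
Friis cascade:
  F = 2.168 + (1.954 − 1)/0.4613 = 4.236
NF = 10 log₁₀(4.236) = 6.27 dB

6.27 dB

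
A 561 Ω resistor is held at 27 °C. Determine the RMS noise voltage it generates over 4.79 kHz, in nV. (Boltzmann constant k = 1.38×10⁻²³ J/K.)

T = 27 °C + 273.15 = 300.15 K
V_n = √(4kTRB)
4kTRB = 4 × 1.38×10⁻²³ × 300.15 × 5.61×10² × 4.79×10³ = 4.45×10⁻¹⁴ V²
V_n = √(4.45×10⁻¹⁴) = 2.11×10⁻⁷ V = 211 nV

211 nV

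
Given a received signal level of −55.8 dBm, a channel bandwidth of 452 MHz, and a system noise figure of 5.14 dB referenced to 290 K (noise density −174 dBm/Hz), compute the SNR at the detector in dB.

26.5 dB

Noise floor: N = −174 + 10 log₁₀(B) + NF
10 log₁₀(4.52×10⁸) = 86.55 dB
N = −174 + 86.55 + 5.14 = −82.31 dBm
SNR = P_sig − N = −55.8 − (−82.31) = 26.51 dB → 26.5 dB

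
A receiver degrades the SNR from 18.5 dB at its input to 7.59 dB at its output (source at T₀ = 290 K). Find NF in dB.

NF (dB) = SNR_in(dB) − SNR_out(dB) when the source is at T₀
NF = 18.5 − 7.59 = 10.91 dB

10.91 dB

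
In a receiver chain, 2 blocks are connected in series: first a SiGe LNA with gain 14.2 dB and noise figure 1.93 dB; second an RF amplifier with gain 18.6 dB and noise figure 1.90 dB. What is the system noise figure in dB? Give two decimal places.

Convert to linear (a loss of L dB is a gain of −L dB): F_i = 10^(NF_i/10), G_i = 10^(G_i,dB/10)
  Stage 1: F_1 = 10^(1.93/10) = 1.560, G_1 = 10^(14.2/10) = 26.30
  Stage 2: F_2 = 10^(1.90/10) = 1.549, G_2 = 10^(18.6/10) = 72.44
Friis cascade:
  F = 1.560 + (1.549 − 1)/26.30 = 1.580
NF = 10 log₁₀(1.580) = 1.99 dB

1.99 dB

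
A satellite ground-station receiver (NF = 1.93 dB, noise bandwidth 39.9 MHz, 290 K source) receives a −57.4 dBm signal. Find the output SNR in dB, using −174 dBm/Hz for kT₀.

Noise floor: N = −174 + 10 log₁₀(B) + NF
10 log₁₀(3.99×10⁷) = 76.01 dB
N = −174 + 76.01 + 1.93 = −96.06 dBm
SNR = P_sig − N = −57.4 − (−96.06) = 38.66 dB → 38.7 dB

38.7 dB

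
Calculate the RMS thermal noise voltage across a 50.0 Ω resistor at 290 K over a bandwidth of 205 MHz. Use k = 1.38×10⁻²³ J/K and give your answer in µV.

12.8 µV

V_n = √(4kTRB)
4kTRB = 4 × 1.38×10⁻²³ × 290 × 5.00×10¹ × 2.05×10⁸ = 1.64×10⁻¹⁰ V²
V_n = √(1.64×10⁻¹⁰) = 1.28×10⁻⁵ V = 12.8 µV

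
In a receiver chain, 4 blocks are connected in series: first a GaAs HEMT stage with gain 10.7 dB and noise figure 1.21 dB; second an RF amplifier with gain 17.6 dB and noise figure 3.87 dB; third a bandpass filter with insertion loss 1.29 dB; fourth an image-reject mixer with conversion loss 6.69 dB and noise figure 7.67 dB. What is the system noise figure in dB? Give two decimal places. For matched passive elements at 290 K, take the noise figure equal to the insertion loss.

Convert to linear (a loss of L dB is a gain of −L dB): F_i = 10^(NF_i/10), G_i = 10^(G_i,dB/10)
  Stage 1: F_1 = 10^(1.21/10) = 1.321, G_1 = 10^(10.7/10) = 11.75
  Stage 2: F_2 = 10^(3.87/10) = 2.438, G_2 = 10^(17.6/10) = 57.54
  Stage 3: F_3 = 10^(1.29/10) = 1.346, G_3 = 10^(−1.29/10) = 0.7430
  Stage 4: F_4 = 10^(7.67/10) = 5.848, G_4 = 10^(−6.69/10) = 0.2143
Friis cascade:
  F = 1.321 + (2.438 − 1)/11.75 + (1.346 − 1)/676.1 + (5.848 − 1)/502.3 = 1.454
NF = 10 log₁₀(1.454) = 1.63 dB

1.63 dB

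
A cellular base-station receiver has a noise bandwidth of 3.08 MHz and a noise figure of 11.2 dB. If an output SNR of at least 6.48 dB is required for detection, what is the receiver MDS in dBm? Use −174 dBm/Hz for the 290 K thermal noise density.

−91.4 dBm

Sensitivity = −174 + 10 log₁₀(B) + NF + SNR_min
= −174 + 64.89 + 11.2 + 6.48
= −91.43 dBm → −91.4 dBm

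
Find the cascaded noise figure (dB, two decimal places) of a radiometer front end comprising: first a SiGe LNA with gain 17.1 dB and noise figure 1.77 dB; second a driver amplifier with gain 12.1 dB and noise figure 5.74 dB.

Convert to linear (a loss of L dB is a gain of −L dB): F_i = 10^(NF_i/10), G_i = 10^(G_i,dB/10)
  Stage 1: F_1 = 10^(1.77/10) = 1.503, G_1 = 10^(17.1/10) = 51.29
  Stage 2: F_2 = 10^(5.74/10) = 3.750, G_2 = 10^(12.1/10) = 16.22
Friis cascade:
  F = 1.503 + (3.750 − 1)/51.29 = 1.557
NF = 10 log₁₀(1.557) = 1.92 dB

1.92 dB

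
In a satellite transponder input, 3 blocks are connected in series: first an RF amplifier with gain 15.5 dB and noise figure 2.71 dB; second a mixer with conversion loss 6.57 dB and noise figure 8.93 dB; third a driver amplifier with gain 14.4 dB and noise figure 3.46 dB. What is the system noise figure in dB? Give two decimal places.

3.45 dB

Convert to linear (a loss of L dB is a gain of −L dB): F_i = 10^(NF_i/10), G_i = 10^(G_i,dB/10)
  Stage 1: F_1 = 10^(2.71/10) = 1.866, G_1 = 10^(15.5/10) = 35.48
  Stage 2: F_2 = 10^(8.93/10) = 7.816, G_2 = 10^(−6.57/10) = 0.2203
  Stage 3: F_3 = 10^(3.46/10) = 2.218, G_3 = 10^(14.4/10) = 27.54
Friis cascade:
  F = 1.866 + (7.816 − 1)/35.48 + (2.218 − 1)/7.816 = 2.214
NF = 10 log₁₀(2.214) = 3.45 dB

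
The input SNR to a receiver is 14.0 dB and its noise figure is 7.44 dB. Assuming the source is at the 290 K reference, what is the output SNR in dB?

By definition F = SNR_in/SNR_out, so in dB: SNR_out = SNR_in − NF
SNR_out = 14.0 − 7.44 = 6.56 dB

6.56 dB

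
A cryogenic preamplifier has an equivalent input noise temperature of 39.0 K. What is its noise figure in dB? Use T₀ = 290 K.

F = 1 + T_e/T₀ = 1 + 39.0/290 = 1.13448
NF = 10 log₁₀(1.13448) = 0.548 dB

0.548 dB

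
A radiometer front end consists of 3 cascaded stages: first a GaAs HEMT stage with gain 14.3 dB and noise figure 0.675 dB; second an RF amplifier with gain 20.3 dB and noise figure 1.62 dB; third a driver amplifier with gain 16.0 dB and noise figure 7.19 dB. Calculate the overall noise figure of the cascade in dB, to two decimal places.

Convert to linear (a loss of L dB is a gain of −L dB): F_i = 10^(NF_i/10), G_i = 10^(G_i,dB/10)
  Stage 1: F_1 = 10^(0.675/10) = 1.168, G_1 = 10^(14.3/10) = 26.92
  Stage 2: F_2 = 10^(1.62/10) = 1.452, G_2 = 10^(20.3/10) = 107.2
  Stage 3: F_3 = 10^(7.19/10) = 5.236, G_3 = 10^(16.0/10) = 39.81
Friis cascade:
  F = 1.168 + (1.452 − 1)/26.92 + (5.236 − 1)/2884 = 1.186
NF = 10 log₁₀(1.186) = 0.74 dB

0.74 dB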